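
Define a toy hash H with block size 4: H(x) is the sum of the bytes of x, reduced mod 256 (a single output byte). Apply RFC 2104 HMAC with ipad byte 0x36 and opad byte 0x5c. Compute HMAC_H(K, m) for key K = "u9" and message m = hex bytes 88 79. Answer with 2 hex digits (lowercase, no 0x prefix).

Key "u9" = 75 39 is 2 bytes ≤ B = 4; zero-pad to 4 bytes: K' = 75 39 00 00.
K' ⊕ ipad = 43 0f 36 36.  K' ⊕ opad = 29 65 5c 5c.
Inner input = (K'⊕ipad) ∥ m = 43 0f 36 36 ∥ 88 79.
Inner hash: sum = 67+15+54+54+136+121 = 447; mod 256 = 191 → bf.
Outer input = (K'⊕opad) ∥ inner = 29 65 5c 5c ∥ bf.
Outer hash (tag): sum = 41+101+92+92+191 = 517; mod 256 = 5 → 05.

05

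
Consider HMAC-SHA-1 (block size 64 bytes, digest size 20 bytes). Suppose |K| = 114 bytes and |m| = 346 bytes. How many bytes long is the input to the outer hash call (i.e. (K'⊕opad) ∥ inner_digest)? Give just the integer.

84

Key is 114 > 64 bytes, so it is hashed to 20 bytes then zero-padded to 64: |K'| = 64.
Outer input = (K'⊕opad) ∥ H(inner) → 64 + 20 = 84 bytes.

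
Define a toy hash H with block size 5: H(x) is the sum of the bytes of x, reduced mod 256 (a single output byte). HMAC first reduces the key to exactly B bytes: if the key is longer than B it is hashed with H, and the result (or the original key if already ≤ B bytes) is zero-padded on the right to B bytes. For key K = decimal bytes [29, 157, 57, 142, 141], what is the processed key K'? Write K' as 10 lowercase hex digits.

1d9d398e8d

Key decimal bytes [29, 157, 57, 142, 141] = 1d 9d 39 8e 8d is exactly B = 5 bytes: K' = 1d 9d 39 8e 8d.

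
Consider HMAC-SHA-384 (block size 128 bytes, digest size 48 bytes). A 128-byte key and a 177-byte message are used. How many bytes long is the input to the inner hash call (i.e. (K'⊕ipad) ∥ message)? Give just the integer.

305

Key is 128 ≤ 128 bytes, zero-padded: |K'| = 128.
Inner input = (K'⊕ipad) ∥ m → 128 + 177 = 305 bytes.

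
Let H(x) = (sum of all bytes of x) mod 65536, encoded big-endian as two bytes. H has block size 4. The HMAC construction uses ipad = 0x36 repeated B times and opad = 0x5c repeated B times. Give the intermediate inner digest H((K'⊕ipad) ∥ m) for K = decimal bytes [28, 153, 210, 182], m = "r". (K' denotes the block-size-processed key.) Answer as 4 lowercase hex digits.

02af

Key decimal bytes [28, 153, 210, 182] = 1c 99 d2 b6 is exactly B = 4 bytes: K' = 1c 99 d2 b6.
K' ⊕ ipad = 2a af e4 80.
Inner input = 2a af e4 80 ∥ 72.
Inner hash: sum = 42+175+228+128+114 = 687 → 02 af.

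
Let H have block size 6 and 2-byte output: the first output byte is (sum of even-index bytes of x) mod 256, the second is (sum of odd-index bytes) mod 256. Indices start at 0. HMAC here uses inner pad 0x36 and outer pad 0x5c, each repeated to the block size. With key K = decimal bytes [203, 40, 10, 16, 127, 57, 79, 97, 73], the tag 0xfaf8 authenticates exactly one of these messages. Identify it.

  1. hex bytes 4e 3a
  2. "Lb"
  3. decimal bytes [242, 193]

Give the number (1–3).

2

Key decimal bytes [203, 40, 10, 16, 127, 57, 79, 97, 73] = cb 28 0a 10 7f 39 4f 61 49 is 9 bytes > B = 6, so hash it first: H(key) = ec d2, then zero-pad to 6 bytes: K' = ec d2 00 00 00 00.
K' ⊕ ipad = da e4 36 36 36 36; K' ⊕ opad = b0 8e 5c 5c 5c 5c.
m1: inner = H(da e4 36 36 36 36 4e 3a) = 94 8a; tag = H(b0 8e 5c 5c 5c 5c 94 8a) = fcd0
m2: inner = H(da e4 36 36 36 36 4c 62) = 92 b2; tag = H(b0 8e 5c 5c 5c 5c 92 b2) = faf8 ← matches
m3: inner = H(da e4 36 36 36 36 f2 c1) = 38 11; tag = H(b0 8e 5c 5c 5c 5c 38 11) = a057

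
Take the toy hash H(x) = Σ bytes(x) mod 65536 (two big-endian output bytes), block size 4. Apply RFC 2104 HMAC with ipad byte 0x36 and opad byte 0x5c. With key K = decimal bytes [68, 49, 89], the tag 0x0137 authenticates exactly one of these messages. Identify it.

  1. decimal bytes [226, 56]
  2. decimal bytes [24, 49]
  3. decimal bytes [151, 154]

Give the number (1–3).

Key decimal bytes [68, 49, 89] = 44 31 59 is 3 bytes ≤ B = 4; zero-pad to 4 bytes: K' = 44 31 59 00.
K' ⊕ ipad = 72 07 6f 36; K' ⊕ opad = 18 6d 05 5c.
m1: inner = H(72 07 6f 36 e2 38) = 02 38; tag = H(18 6d 05 5c 02 38) = 0120
m2: inner = H(72 07 6f 36 18 31) = 01 67; tag = H(18 6d 05 5c 01 67) = 014e
m3: inner = H(72 07 6f 36 97 9a) = 02 4f; tag = H(18 6d 05 5c 02 4f) = 0137 ← matches

3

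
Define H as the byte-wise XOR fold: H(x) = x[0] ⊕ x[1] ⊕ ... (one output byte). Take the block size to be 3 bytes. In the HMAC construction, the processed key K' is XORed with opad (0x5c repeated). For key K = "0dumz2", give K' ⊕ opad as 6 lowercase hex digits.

Key "0dumz2" = 30 64 75 6d 7a 32 is 6 bytes > B = 3, so hash it first: H(key) = 04, then zero-pad to 3 bytes: K' = 04 00 00.
XOR each byte with 0x5c: 04⊕5c=58, 00⊕5c=5c, 00⊕5c=5c.

585c5c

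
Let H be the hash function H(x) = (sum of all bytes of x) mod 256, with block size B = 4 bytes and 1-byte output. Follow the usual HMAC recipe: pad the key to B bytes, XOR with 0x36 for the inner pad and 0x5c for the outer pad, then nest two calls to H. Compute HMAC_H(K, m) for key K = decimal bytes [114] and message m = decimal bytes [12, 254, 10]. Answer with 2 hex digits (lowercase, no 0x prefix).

3c

Key decimal bytes [114] = 72 is 1 byte ≤ B = 4; zero-pad to 4 bytes: K' = 72 00 00 00.
K' ⊕ ipad = 44 36 36 36.  K' ⊕ opad = 2e 5c 5c 5c.
Inner input = (K'⊕ipad) ∥ m = 44 36 36 36 ∥ 0c fe 0a.
Inner hash: sum = 68+54+54+54+12+254+10 = 506; mod 256 = 250 → fa.
Outer input = (K'⊕opad) ∥ inner = 2e 5c 5c 5c ∥ fa.
Outer hash (tag): sum = 46+92+92+92+250 = 572; mod 256 = 60 → 3c.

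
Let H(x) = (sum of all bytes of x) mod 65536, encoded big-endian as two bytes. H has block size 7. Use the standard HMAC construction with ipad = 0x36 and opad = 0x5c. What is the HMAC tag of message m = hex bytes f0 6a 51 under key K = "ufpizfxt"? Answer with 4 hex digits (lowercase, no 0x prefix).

Key "ufpizfxt" = 75 66 70 69 7a 66 78 74 is 8 bytes > B = 7, so hash it first: H(key) = 03 80, then zero-pad to 7 bytes: K' = 03 80 00 00 00 00 00.
K' ⊕ ipad = 35 b6 36 36 36 36 36.  K' ⊕ opad = 5f dc 5c 5c 5c 5c 5c.
Inner input = (K'⊕ipad) ∥ m = 35 b6 36 36 36 36 36 ∥ f0 6a 51.
Inner hash: sum = 53+182+54+54+54+54+54+240+106+81 = 932 → 03 a4.
Outer input = (K'⊕opad) ∥ inner = 5f dc 5c 5c 5c 5c 5c ∥ 03 a4.
Outer hash (tag): sum = 95+220+92+92+92+92+92+3+164 = 942 → 03 ae.

03ae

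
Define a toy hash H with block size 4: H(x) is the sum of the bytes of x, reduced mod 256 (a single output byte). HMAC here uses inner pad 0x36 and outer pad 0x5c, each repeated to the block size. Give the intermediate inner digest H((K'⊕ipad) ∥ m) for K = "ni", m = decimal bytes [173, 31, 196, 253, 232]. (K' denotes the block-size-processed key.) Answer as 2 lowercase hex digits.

98

Key "ni" = 6e 69 is 2 bytes ≤ B = 4; zero-pad to 4 bytes: K' = 6e 69 00 00.
K' ⊕ ipad = 58 5f 36 36.
Inner input = 58 5f 36 36 ∥ ad 1f c4 fd e8.
Inner hash: sum = 88+95+54+54+173+31+196+253+232 = 1176; mod 256 = 152 → 98.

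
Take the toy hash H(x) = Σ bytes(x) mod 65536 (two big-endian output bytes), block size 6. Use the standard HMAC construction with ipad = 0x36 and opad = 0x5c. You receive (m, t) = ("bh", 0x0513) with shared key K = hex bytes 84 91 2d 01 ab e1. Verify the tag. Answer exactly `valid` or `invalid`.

valid

Key hex bytes 84 91 2d 01 ab e1 is exactly B = 6 bytes: K' = 84 91 2d 01 ab e1.
K' ⊕ ipad = b2 a7 1b 37 9d d7; K' ⊕ opad = d8 cd 71 5d f7 bd.
Inner hash: sum = 178+167+27+55+157+215+98+104 = 1001 → 03 e9.
Outer hash (recomputed tag): sum = 216+205+113+93+247+189+3+233 = 1299 → 05 13.
Recomputed tag = 0513; claimed = 0513 → match.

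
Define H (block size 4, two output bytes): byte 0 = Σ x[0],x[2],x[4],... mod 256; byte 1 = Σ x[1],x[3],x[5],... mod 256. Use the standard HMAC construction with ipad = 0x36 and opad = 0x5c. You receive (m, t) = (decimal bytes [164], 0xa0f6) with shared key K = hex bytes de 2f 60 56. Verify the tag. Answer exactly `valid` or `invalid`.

valid

Key hex bytes de 2f 60 56 is exactly B = 4 bytes: K' = de 2f 60 56.
K' ⊕ ipad = e8 19 56 60; K' ⊕ opad = 82 73 3c 0a.
Inner hash: even-index sum = 482 mod 256 = 226; odd-index sum = 121 mod 256 = 121 → e2 79.
Outer hash (recomputed tag): even-index sum = 416 mod 256 = 160; odd-index sum = 246 mod 256 = 246 → a0 f6.
Recomputed tag = a0f6; claimed = a0f6 → match.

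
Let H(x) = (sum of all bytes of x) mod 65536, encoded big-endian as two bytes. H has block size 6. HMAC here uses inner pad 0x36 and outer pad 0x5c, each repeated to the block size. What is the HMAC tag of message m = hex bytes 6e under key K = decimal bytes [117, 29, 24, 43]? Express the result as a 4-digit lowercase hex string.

0271

Key decimal bytes [117, 29, 24, 43] = 75 1d 18 2b is 4 bytes ≤ B = 6; zero-pad to 6 bytes: K' = 75 1d 18 2b 00 00.
K' ⊕ ipad = 43 2b 2e 1d 36 36.  K' ⊕ opad = 29 41 44 77 5c 5c.
Inner input = (K'⊕ipad) ∥ m = 43 2b 2e 1d 36 36 ∥ 6e.
Inner hash: sum = 67+43+46+29+54+54+110 = 403 → 01 93.
Outer input = (K'⊕opad) ∥ inner = 29 41 44 77 5c 5c ∥ 01 93.
Outer hash (tag): sum = 41+65+68+119+92+92+1+147 = 625 → 02 71.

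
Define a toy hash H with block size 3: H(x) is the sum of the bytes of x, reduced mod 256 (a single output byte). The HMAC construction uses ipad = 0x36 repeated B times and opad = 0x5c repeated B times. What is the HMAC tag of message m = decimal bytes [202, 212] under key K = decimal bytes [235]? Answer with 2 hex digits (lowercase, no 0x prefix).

56

Key decimal bytes [235] = eb is 1 byte ≤ B = 3; zero-pad to 3 bytes: K' = eb 00 00.
K' ⊕ ipad = dd 36 36.  K' ⊕ opad = b7 5c 5c.
Inner input = (K'⊕ipad) ∥ m = dd 36 36 ∥ ca d4.
Inner hash: sum = 221+54+54+202+212 = 743; mod 256 = 231 → e7.
Outer input = (K'⊕opad) ∥ inner = b7 5c 5c ∥ e7.
Outer hash (tag): sum = 183+92+92+231 = 598; mod 256 = 86 → 56.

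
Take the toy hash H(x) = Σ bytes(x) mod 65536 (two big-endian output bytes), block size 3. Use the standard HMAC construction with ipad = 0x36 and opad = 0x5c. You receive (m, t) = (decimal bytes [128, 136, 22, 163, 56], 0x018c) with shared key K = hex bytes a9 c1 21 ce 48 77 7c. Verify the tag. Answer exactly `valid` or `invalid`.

Key hex bytes a9 c1 21 ce 48 77 7c is 7 bytes > B = 3, so hash it first: H(key) = 03 94, then zero-pad to 3 bytes: K' = 03 94 00.
K' ⊕ ipad = 35 a2 36; K' ⊕ opad = 5f c8 5c.
Inner hash: sum = 53+162+54+128+136+22+163+56 = 774 → 03 06.
Outer hash (recomputed tag): sum = 95+200+92+3+6 = 396 → 01 8c.
Recomputed tag = 018c; claimed = 018c → match.

valid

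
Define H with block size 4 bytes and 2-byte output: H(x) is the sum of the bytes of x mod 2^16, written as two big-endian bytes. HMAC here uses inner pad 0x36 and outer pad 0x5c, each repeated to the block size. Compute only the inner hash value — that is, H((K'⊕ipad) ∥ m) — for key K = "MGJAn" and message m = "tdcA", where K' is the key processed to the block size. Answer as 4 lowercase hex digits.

02da

Key "MGJAn" = 4d 47 4a 41 6e is 5 bytes > B = 4, so hash it first: H(key) = 01 8d, then zero-pad to 4 bytes: K' = 01 8d 00 00.
K' ⊕ ipad = 37 bb 36 36.
Inner input = 37 bb 36 36 ∥ 74 64 63 41.
Inner hash: sum = 55+187+54+54+116+100+99+65 = 730 → 02 da.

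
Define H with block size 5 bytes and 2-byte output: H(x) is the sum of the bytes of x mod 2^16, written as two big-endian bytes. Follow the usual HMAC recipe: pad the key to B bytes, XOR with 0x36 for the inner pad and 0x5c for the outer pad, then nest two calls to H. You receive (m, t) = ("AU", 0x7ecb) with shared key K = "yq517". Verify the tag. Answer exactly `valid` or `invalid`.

invalid

Key "yq517" = 79 71 35 31 37 is exactly B = 5 bytes: K' = 79 71 35 31 37.
K' ⊕ ipad = 4f 47 03 07 01; K' ⊕ opad = 25 2d 69 6d 6b.
Inner hash: sum = 79+71+3+7+1+65+85 = 311 → 01 37.
Outer hash (recomputed tag): sum = 37+45+105+109+107+1+55 = 459 → 01 cb.
Recomputed tag = 01cb; claimed = 7ecb → mismatch.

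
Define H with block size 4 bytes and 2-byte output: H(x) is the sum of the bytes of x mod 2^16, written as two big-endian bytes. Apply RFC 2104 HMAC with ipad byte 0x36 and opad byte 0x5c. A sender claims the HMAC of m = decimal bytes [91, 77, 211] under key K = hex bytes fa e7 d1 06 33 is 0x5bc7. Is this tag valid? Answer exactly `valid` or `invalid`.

Key hex bytes fa e7 d1 06 33 is 5 bytes > B = 4, so hash it first: H(key) = 02 eb, then zero-pad to 4 bytes: K' = 02 eb 00 00.
K' ⊕ ipad = 34 dd 36 36; K' ⊕ opad = 5e b7 5c 5c.
Inner hash: sum = 52+221+54+54+91+77+211 = 760 → 02 f8.
Outer hash (recomputed tag): sum = 94+183+92+92+2+248 = 711 → 02 c7.
Recomputed tag = 02c7; claimed = 5bc7 → mismatch.

invalid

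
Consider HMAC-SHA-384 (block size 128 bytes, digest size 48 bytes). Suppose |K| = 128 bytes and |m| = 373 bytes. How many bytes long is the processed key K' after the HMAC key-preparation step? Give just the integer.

128

Key is 128 ≤ 128 bytes, zero-padded: |K'| = 128.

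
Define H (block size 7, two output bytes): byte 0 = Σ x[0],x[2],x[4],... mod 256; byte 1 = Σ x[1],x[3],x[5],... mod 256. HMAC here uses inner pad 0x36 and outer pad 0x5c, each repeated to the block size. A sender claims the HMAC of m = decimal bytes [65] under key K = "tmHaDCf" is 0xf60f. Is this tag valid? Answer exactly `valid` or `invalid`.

valid

Key "tmHaDCf" = 74 6d 48 61 44 43 66 is exactly B = 7 bytes: K' = 74 6d 48 61 44 43 66.
K' ⊕ ipad = 42 5b 7e 57 72 75 50; K' ⊕ opad = 28 31 14 3d 18 1f 3a.
Inner hash: even-index sum = 386 mod 256 = 130; odd-index sum = 360 mod 256 = 104 → 82 68.
Outer hash (recomputed tag): even-index sum = 246 mod 256 = 246; odd-index sum = 271 mod 256 = 15 → f6 0f.
Recomputed tag = f60f; claimed = f60f → match.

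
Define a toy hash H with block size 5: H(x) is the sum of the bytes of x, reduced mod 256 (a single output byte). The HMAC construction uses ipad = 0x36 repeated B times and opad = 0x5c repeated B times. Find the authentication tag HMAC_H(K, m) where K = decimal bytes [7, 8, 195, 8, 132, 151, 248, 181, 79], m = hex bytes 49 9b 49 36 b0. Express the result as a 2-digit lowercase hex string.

Key decimal bytes [7, 8, 195, 8, 132, 151, 248, 181, 79] = 07 08 c3 08 84 97 f8 b5 4f is 9 bytes > B = 5, so hash it first: H(key) = f1, then zero-pad to 5 bytes: K' = f1 00 00 00 00.
K' ⊕ ipad = c7 36 36 36 36.  K' ⊕ opad = ad 5c 5c 5c 5c.
Inner input = (K'⊕ipad) ∥ m = c7 36 36 36 36 ∥ 49 9b 49 36 b0.
Inner hash: sum = 199+54+54+54+54+73+155+73+54+176 = 946; mod 256 = 178 → b2.
Outer input = (K'⊕opad) ∥ inner = ad 5c 5c 5c 5c ∥ b2.
Outer hash (tag): sum = 173+92+92+92+92+178 = 719; mod 256 = 207 → cf.

cf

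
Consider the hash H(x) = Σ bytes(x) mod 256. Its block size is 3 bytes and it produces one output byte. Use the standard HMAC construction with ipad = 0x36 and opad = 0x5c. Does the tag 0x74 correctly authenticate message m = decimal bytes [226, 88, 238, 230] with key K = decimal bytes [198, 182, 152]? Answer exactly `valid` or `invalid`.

Key decimal bytes [198, 182, 152] = c6 b6 98 is exactly B = 3 bytes: K' = c6 b6 98.
K' ⊕ ipad = f0 80 ae; K' ⊕ opad = 9a ea c4.
Inner hash: sum = 240+128+174+226+88+238+230 = 1324; mod 256 = 44 → 2c.
Outer hash (recomputed tag): sum = 154+234+196+44 = 628; mod 256 = 116 → 74.
Recomputed tag = 74; claimed = 74 → match.

valid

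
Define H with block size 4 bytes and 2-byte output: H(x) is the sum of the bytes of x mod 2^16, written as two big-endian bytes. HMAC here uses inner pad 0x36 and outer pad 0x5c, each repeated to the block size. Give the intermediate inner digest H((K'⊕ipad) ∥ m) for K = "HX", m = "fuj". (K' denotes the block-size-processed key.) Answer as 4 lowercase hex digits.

029d

Key "HX" = 48 58 is 2 bytes ≤ B = 4; zero-pad to 4 bytes: K' = 48 58 00 00.
K' ⊕ ipad = 7e 6e 36 36.
Inner input = 7e 6e 36 36 ∥ 66 75 6a.
Inner hash: sum = 126+110+54+54+102+117+106 = 669 → 02 9d.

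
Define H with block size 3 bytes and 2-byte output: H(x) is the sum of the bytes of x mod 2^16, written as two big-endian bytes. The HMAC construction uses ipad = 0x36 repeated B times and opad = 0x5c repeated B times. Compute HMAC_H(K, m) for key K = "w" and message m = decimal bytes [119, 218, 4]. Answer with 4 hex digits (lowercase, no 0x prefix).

Key "w" = 77 is 1 byte ≤ B = 3; zero-pad to 3 bytes: K' = 77 00 00.
K' ⊕ ipad = 41 36 36.  K' ⊕ opad = 2b 5c 5c.
Inner input = (K'⊕ipad) ∥ m = 41 36 36 ∥ 77 da 04.
Inner hash: sum = 65+54+54+119+218+4 = 514 → 02 02.
Outer input = (K'⊕opad) ∥ inner = 2b 5c 5c ∥ 02 02.
Outer hash (tag): sum = 43+92+92+2+2 = 231 → 00 e7.

00e7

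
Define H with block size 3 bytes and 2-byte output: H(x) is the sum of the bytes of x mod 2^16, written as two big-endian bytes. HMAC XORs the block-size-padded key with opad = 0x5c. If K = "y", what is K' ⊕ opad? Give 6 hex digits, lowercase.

255c5c

Key "y" = 79 is 1 byte ≤ B = 3; zero-pad to 3 bytes: K' = 79 00 00.
XOR each byte with 0x5c: 79⊕5c=25, 00⊕5c=5c, 00⊕5c=5c.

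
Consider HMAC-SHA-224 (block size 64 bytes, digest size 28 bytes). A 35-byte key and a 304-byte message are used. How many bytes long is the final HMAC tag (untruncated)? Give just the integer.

28

The tag is one SHA-224 digest: 28 bytes.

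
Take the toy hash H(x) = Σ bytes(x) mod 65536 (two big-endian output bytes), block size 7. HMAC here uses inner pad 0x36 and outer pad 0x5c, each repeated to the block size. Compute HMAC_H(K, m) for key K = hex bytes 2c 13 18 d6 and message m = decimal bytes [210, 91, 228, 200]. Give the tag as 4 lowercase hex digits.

Key hex bytes 2c 13 18 d6 is 4 bytes ≤ B = 7; zero-pad to 7 bytes: K' = 2c 13 18 d6 00 00 00.
K' ⊕ ipad = 1a 25 2e e0 36 36 36.  K' ⊕ opad = 70 4f 44 8a 5c 5c 5c.
Inner input = (K'⊕ipad) ∥ m = 1a 25 2e e0 36 36 36 ∥ d2 5b e4 c8.
Inner hash: sum = 26+37+46+224+54+54+54+210+91+228+200 = 1224 → 04 c8.
Outer input = (K'⊕opad) ∥ inner = 70 4f 44 8a 5c 5c 5c ∥ 04 c8.
Outer hash (tag): sum = 112+79+68+138+92+92+92+4+200 = 877 → 03 6d.

036d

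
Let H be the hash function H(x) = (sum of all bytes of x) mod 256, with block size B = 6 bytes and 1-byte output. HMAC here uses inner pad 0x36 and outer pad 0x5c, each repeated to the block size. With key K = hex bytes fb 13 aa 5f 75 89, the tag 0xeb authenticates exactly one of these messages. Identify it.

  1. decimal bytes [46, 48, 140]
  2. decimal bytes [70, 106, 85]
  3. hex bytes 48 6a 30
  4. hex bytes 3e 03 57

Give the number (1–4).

2

Key hex bytes fb 13 aa 5f 75 89 is exactly B = 6 bytes: K' = fb 13 aa 5f 75 89.
K' ⊕ ipad = cd 25 9c 69 43 bf; K' ⊕ opad = a7 4f f6 03 29 d5.
m1: inner = H(cd 25 9c 69 43 bf 2e 30 8c) = e3; tag = H(a7 4f f6 03 29 d5 e3) = d0
m2: inner = H(cd 25 9c 69 43 bf 46 6a 55) = fe; tag = H(a7 4f f6 03 29 d5 fe) = eb ← matches
m3: inner = H(cd 25 9c 69 43 bf 48 6a 30) = db; tag = H(a7 4f f6 03 29 d5 db) = c8
m4: inner = H(cd 25 9c 69 43 bf 3e 03 57) = 91; tag = H(a7 4f f6 03 29 d5 91) = 7e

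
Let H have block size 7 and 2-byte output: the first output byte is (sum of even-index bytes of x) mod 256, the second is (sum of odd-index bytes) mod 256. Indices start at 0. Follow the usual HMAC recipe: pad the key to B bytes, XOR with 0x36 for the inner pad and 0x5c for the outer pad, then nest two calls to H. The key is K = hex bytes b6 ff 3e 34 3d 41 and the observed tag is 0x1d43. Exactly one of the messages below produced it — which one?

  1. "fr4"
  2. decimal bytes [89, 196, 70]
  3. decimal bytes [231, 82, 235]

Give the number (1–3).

Key hex bytes b6 ff 3e 34 3d 41 is 6 bytes ≤ B = 7; zero-pad to 7 bytes: K' = b6 ff 3e 34 3d 41 00.
K' ⊕ ipad = 80 c9 08 02 0b 77 36; K' ⊕ opad = ea a3 62 68 61 1d 5c.
m1: inner = H(80 c9 08 02 0b 77 36 66 72 34) = 3b dc; tag = H(ea a3 62 68 61 1d 5c 3b dc) = e563
m2: inner = H(80 c9 08 02 0b 77 36 59 c4 46) = 8d e1; tag = H(ea a3 62 68 61 1d 5c 8d e1) = eab5
m3: inner = H(80 c9 08 02 0b 77 36 e7 52 eb) = 1b 14; tag = H(ea a3 62 68 61 1d 5c 1b 14) = 1d43 ← matches

3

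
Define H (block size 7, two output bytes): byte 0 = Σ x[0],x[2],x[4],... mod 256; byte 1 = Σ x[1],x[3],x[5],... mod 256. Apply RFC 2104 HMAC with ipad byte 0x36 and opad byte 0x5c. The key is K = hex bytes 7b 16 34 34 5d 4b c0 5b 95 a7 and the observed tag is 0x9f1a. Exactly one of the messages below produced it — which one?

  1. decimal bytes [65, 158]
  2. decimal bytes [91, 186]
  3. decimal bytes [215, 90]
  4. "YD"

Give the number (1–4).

1

Key hex bytes 7b 16 34 34 5d 4b c0 5b 95 a7 is 10 bytes > B = 7, so hash it first: H(key) = 61 97, then zero-pad to 7 bytes: K' = 61 97 00 00 00 00 00.
K' ⊕ ipad = 57 a1 36 36 36 36 36; K' ⊕ opad = 3d cb 5c 5c 5c 5c 5c.
m1: inner = H(57 a1 36 36 36 36 36 41 9e) = 97 4e; tag = H(3d cb 5c 5c 5c 5c 5c 97 4e) = 9f1a ← matches
m2: inner = H(57 a1 36 36 36 36 36 5b ba) = b3 68; tag = H(3d cb 5c 5c 5c 5c 5c b3 68) = b936
m3: inner = H(57 a1 36 36 36 36 36 d7 5a) = 53 e4; tag = H(3d cb 5c 5c 5c 5c 5c 53 e4) = 35d6
m4: inner = H(57 a1 36 36 36 36 36 59 44) = 3d 66; tag = H(3d cb 5c 5c 5c 5c 5c 3d 66) = b7c0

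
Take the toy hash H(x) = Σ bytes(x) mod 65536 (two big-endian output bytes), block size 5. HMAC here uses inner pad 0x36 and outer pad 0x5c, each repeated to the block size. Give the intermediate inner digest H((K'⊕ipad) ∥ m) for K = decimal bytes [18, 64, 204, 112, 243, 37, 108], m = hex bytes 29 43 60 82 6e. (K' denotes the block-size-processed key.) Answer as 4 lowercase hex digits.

02b7

Key decimal bytes [18, 64, 204, 112, 243, 37, 108] = 12 40 cc 70 f3 25 6c is 7 bytes > B = 5, so hash it first: H(key) = 03 12, then zero-pad to 5 bytes: K' = 03 12 00 00 00.
K' ⊕ ipad = 35 24 36 36 36.
Inner input = 35 24 36 36 36 ∥ 29 43 60 82 6e.
Inner hash: sum = 53+36+54+54+54+41+67+96+130+110 = 695 → 02 b7.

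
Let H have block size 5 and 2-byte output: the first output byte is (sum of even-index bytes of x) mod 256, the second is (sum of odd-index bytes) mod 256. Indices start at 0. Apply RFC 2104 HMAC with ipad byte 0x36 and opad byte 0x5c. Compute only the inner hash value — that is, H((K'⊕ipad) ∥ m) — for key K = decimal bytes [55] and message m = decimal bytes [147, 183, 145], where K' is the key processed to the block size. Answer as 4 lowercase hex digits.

2490

Key decimal bytes [55] = 37 is 1 byte ≤ B = 5; zero-pad to 5 bytes: K' = 37 00 00 00 00.
K' ⊕ ipad = 01 36 36 36 36.
Inner input = 01 36 36 36 36 ∥ 93 b7 91.
Inner hash: even-index sum = 292 mod 256 = 36; odd-index sum = 400 mod 256 = 144 → 24 90.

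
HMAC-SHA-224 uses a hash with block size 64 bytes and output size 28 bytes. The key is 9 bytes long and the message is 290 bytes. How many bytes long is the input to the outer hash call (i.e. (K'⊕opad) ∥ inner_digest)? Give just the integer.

Key is 9 ≤ 64 bytes, zero-padded: |K'| = 64.
Outer input = (K'⊕opad) ∥ H(inner) → 64 + 28 = 92 bytes.

92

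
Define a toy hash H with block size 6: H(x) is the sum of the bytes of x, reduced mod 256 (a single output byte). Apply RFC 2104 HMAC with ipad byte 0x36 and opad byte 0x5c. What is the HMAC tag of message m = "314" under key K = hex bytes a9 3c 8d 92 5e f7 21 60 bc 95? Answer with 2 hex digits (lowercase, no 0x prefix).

06

Key hex bytes a9 3c 8d 92 5e f7 21 60 bc 95 is 10 bytes > B = 6, so hash it first: H(key) = 2b, then zero-pad to 6 bytes: K' = 2b 00 00 00 00 00.
K' ⊕ ipad = 1d 36 36 36 36 36.  K' ⊕ opad = 77 5c 5c 5c 5c 5c.
Inner input = (K'⊕ipad) ∥ m = 1d 36 36 36 36 36 ∥ 33 31 34.
Inner hash: sum = 29+54+54+54+54+54+51+49+52 = 451; mod 256 = 195 → c3.
Outer input = (K'⊕opad) ∥ inner = 77 5c 5c 5c 5c 5c ∥ c3.
Outer hash (tag): sum = 119+92+92+92+92+92+195 = 774; mod 256 = 6 → 06.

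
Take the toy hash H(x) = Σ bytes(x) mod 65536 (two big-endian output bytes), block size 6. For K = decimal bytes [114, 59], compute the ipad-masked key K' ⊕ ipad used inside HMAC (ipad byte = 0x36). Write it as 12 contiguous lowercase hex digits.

440d36363636

Key decimal bytes [114, 59] = 72 3b is 2 bytes ≤ B = 6; zero-pad to 6 bytes: K' = 72 3b 00 00 00 00.
XOR each byte with 0x36: 72⊕36=44, 3b⊕36=0d, 00⊕36=36, 00⊕36=36, 00⊕36=36, 00⊕36=36.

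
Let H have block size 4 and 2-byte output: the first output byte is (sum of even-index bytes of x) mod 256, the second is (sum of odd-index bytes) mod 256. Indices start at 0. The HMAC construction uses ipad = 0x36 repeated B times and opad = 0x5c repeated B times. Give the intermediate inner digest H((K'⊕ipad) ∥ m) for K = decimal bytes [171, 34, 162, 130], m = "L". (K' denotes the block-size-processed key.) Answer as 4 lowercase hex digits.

7dc8

Key decimal bytes [171, 34, 162, 130] = ab 22 a2 82 is exactly B = 4 bytes: K' = ab 22 a2 82.
K' ⊕ ipad = 9d 14 94 b4.
Inner input = 9d 14 94 b4 ∥ 4c.
Inner hash: even-index sum = 381 mod 256 = 125; odd-index sum = 200 mod 256 = 200 → 7d c8.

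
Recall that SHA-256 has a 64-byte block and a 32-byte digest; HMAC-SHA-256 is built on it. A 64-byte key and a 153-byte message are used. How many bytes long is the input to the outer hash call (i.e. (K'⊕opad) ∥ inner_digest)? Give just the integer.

96

Key is 64 ≤ 64 bytes, zero-padded: |K'| = 64.
Outer input = (K'⊕opad) ∥ H(inner) → 64 + 32 = 96 bytes.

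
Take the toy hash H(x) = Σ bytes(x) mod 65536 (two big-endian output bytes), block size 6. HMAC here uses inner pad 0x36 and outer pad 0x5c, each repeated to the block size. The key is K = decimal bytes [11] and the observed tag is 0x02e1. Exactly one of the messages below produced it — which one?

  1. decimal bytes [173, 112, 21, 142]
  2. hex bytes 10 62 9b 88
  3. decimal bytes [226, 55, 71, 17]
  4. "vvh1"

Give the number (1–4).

3

Key decimal bytes [11] = 0b is 1 byte ≤ B = 6; zero-pad to 6 bytes: K' = 0b 00 00 00 00 00.
K' ⊕ ipad = 3d 36 36 36 36 36; K' ⊕ opad = 57 5c 5c 5c 5c 5c.
m1: inner = H(3d 36 36 36 36 36 ad 70 15 8e) = 03 0b; tag = H(57 5c 5c 5c 5c 5c 03 0b) = 0231
m2: inner = H(3d 36 36 36 36 36 10 62 9b 88) = 02 e0; tag = H(57 5c 5c 5c 5c 5c 02 e0) = 0305
m3: inner = H(3d 36 36 36 36 36 e2 37 47 11) = 02 bc; tag = H(57 5c 5c 5c 5c 5c 02 bc) = 02e1 ← matches
m4: inner = H(3d 36 36 36 36 36 76 76 68 31) = 02 d0; tag = H(57 5c 5c 5c 5c 5c 02 d0) = 02f5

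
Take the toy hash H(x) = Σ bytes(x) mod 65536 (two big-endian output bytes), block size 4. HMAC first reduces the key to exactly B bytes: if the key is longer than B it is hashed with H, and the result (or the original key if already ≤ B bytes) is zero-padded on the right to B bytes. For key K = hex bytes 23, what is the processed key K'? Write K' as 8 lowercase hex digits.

23000000

Key hex bytes 23 is 1 byte ≤ B = 4; zero-pad to 4 bytes: K' = 23 00 00 00.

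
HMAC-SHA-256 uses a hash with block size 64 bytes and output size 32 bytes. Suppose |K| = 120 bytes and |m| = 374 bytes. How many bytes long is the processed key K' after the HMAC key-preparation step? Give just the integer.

64

Key is 120 > 64 bytes, so it is hashed to 32 bytes then zero-padded to 64: |K'| = 64.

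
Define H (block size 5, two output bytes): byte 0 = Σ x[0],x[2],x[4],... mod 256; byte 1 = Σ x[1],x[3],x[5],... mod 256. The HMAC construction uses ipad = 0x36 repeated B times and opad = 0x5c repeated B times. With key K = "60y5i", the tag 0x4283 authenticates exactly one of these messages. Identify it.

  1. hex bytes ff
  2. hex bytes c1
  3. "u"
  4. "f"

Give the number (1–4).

Key "60y5i" = 36 30 79 35 69 is exactly B = 5 bytes: K' = 36 30 79 35 69.
K' ⊕ ipad = 00 06 4f 03 5f; K' ⊕ opad = 6a 6c 25 69 35.
m1: inner = H(00 06 4f 03 5f ff) = ae 08; tag = H(6a 6c 25 69 35 ae 08) = cc83
m2: inner = H(00 06 4f 03 5f c1) = ae ca; tag = H(6a 6c 25 69 35 ae ca) = 8e83
m3: inner = H(00 06 4f 03 5f 75) = ae 7e; tag = H(6a 6c 25 69 35 ae 7e) = 4283 ← matches
m4: inner = H(00 06 4f 03 5f 66) = ae 6f; tag = H(6a 6c 25 69 35 ae 6f) = 3383

3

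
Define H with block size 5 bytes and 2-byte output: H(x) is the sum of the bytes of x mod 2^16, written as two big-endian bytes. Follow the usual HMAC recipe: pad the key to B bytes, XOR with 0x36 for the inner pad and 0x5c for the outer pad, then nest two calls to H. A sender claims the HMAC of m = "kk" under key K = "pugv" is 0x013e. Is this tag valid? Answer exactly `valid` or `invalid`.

valid

Key "pugv" = 70 75 67 76 is 4 bytes ≤ B = 5; zero-pad to 5 bytes: K' = 70 75 67 76 00.
K' ⊕ ipad = 46 43 51 40 36; K' ⊕ opad = 2c 29 3b 2a 5c.
Inner hash: sum = 70+67+81+64+54+107+107 = 550 → 02 26.
Outer hash (recomputed tag): sum = 44+41+59+42+92+2+38 = 318 → 01 3e.
Recomputed tag = 013e; claimed = 013e → match.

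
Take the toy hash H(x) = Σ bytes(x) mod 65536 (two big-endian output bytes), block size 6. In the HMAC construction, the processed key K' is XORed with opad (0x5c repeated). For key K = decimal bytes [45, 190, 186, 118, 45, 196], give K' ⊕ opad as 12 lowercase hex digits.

Key decimal bytes [45, 190, 186, 118, 45, 196] = 2d be ba 76 2d c4 is exactly B = 6 bytes: K' = 2d be ba 76 2d c4.
XOR each byte with 0x5c: 2d⊕5c=71, be⊕5c=e2, ba⊕5c=e6, 76⊕5c=2a, 2d⊕5c=71, c4⊕5c=98.

71e2e62a7198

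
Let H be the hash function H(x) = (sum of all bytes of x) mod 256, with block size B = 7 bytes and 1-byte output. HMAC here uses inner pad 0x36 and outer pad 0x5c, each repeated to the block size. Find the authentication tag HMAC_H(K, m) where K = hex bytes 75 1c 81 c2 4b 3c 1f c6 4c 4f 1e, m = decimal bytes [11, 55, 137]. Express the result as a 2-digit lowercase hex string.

Key hex bytes 75 1c 81 c2 4b 3c 1f c6 4c 4f 1e is 11 bytes > B = 7, so hash it first: H(key) = f9, then zero-pad to 7 bytes: K' = f9 00 00 00 00 00 00.
K' ⊕ ipad = cf 36 36 36 36 36 36.  K' ⊕ opad = a5 5c 5c 5c 5c 5c 5c.
Inner input = (K'⊕ipad) ∥ m = cf 36 36 36 36 36 36 ∥ 0b 37 89.
Inner hash: sum = 207+54+54+54+54+54+54+11+55+137 = 734; mod 256 = 222 → de.
Outer input = (K'⊕opad) ∥ inner = a5 5c 5c 5c 5c 5c 5c ∥ de.
Outer hash (tag): sum = 165+92+92+92+92+92+92+222 = 939; mod 256 = 171 → ab.

ab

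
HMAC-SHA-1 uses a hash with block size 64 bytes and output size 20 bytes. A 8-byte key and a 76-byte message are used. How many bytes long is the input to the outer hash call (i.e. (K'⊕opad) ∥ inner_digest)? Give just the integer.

84

Key is 8 ≤ 64 bytes, zero-padded: |K'| = 64.
Outer input = (K'⊕opad) ∥ H(inner) → 64 + 20 = 84 bytes.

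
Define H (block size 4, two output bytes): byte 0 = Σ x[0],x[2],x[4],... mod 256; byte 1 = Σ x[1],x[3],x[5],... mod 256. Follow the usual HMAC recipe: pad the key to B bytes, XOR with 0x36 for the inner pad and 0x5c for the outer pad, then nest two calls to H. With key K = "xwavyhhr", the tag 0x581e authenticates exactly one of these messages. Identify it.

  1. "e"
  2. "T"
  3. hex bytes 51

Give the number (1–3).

Key "xwavyhhr" = 78 77 61 76 79 68 68 72 is 8 bytes > B = 4, so hash it first: H(key) = ba c7, then zero-pad to 4 bytes: K' = ba c7 00 00.
K' ⊕ ipad = 8c f1 36 36; K' ⊕ opad = e6 9b 5c 5c.
m1: inner = H(8c f1 36 36 65) = 27 27; tag = H(e6 9b 5c 5c 27 27) = 691e
m2: inner = H(8c f1 36 36 54) = 16 27; tag = H(e6 9b 5c 5c 16 27) = 581e ← matches
m3: inner = H(8c f1 36 36 51) = 13 27; tag = H(e6 9b 5c 5c 13 27) = 551e

2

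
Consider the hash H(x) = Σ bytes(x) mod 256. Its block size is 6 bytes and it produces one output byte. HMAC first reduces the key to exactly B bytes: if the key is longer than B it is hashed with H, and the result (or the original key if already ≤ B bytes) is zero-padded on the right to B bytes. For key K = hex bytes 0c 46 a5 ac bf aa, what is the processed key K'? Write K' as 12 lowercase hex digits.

0c46a5acbfaa

Key hex bytes 0c 46 a5 ac bf aa is exactly B = 6 bytes: K' = 0c 46 a5 ac bf aa.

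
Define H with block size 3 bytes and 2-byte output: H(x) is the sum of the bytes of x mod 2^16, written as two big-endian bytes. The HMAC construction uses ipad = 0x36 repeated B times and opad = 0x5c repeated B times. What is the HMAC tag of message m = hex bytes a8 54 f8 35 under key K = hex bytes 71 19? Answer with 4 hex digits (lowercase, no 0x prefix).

01a5

Key hex bytes 71 19 is 2 bytes ≤ B = 3; zero-pad to 3 bytes: K' = 71 19 00.
K' ⊕ ipad = 47 2f 36.  K' ⊕ opad = 2d 45 5c.
Inner input = (K'⊕ipad) ∥ m = 47 2f 36 ∥ a8 54 f8 35.
Inner hash: sum = 71+47+54+168+84+248+53 = 725 → 02 d5.
Outer input = (K'⊕opad) ∥ inner = 2d 45 5c ∥ 02 d5.
Outer hash (tag): sum = 45+69+92+2+213 = 421 → 01 a5.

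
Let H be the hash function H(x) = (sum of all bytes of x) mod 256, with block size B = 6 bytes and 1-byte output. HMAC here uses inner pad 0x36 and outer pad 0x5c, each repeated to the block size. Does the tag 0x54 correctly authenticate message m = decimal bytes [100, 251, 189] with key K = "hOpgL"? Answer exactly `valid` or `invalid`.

Key "hOpgL" = 68 4f 70 67 4c is 5 bytes ≤ B = 6; zero-pad to 6 bytes: K' = 68 4f 70 67 4c 00.
K' ⊕ ipad = 5e 79 46 51 7a 36; K' ⊕ opad = 34 13 2c 3b 10 5c.
Inner hash: sum = 94+121+70+81+122+54+100+251+189 = 1082; mod 256 = 58 → 3a.
Outer hash (recomputed tag): sum = 52+19+44+59+16+92+58 = 340; mod 256 = 84 → 54.
Recomputed tag = 54; claimed = 54 → match.

valid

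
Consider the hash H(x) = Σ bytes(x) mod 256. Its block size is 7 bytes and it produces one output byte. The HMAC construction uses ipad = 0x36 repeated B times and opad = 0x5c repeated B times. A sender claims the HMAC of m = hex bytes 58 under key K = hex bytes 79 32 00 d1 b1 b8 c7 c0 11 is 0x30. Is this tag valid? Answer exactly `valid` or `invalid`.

valid

Key hex bytes 79 32 00 d1 b1 b8 c7 c0 11 is 9 bytes > B = 7, so hash it first: H(key) = 7d, then zero-pad to 7 bytes: K' = 7d 00 00 00 00 00 00.
K' ⊕ ipad = 4b 36 36 36 36 36 36; K' ⊕ opad = 21 5c 5c 5c 5c 5c 5c.
Inner hash: sum = 75+54+54+54+54+54+54+88 = 487; mod 256 = 231 → e7.
Outer hash (recomputed tag): sum = 33+92+92+92+92+92+92+231 = 816; mod 256 = 48 → 30.
Recomputed tag = 30; claimed = 30 → match.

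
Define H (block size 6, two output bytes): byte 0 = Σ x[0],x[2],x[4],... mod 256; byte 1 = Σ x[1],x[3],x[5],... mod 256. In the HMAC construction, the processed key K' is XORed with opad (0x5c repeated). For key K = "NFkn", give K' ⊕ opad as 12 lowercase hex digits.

121a37325c5c

Key "NFkn" = 4e 46 6b 6e is 4 bytes ≤ B = 6; zero-pad to 6 bytes: K' = 4e 46 6b 6e 00 00.
XOR each byte with 0x5c: 4e⊕5c=12, 46⊕5c=1a, 6b⊕5c=37, 6e⊕5c=32, 00⊕5c=5c, 00⊕5c=5c.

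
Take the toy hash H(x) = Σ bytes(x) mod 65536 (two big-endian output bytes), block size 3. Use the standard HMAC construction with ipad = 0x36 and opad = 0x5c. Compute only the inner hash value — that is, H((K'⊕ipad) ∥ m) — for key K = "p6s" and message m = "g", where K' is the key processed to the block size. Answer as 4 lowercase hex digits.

00f2

Key "p6s" = 70 36 73 is exactly B = 3 bytes: K' = 70 36 73.
K' ⊕ ipad = 46 00 45.
Inner input = 46 00 45 ∥ 67.
Inner hash: sum = 70+0+69+103 = 242 → 00 f2.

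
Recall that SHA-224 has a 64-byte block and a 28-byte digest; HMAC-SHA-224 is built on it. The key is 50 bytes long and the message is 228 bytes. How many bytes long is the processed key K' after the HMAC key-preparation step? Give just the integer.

64

Key is 50 ≤ 64 bytes, zero-padded: |K'| = 64.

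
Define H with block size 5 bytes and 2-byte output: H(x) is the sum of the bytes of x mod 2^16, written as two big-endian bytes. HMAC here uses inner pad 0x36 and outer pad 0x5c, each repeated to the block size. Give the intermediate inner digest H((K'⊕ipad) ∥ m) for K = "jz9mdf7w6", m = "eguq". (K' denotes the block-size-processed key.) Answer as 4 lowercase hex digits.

0297

Key "jz9mdf7w6" = 6a 7a 39 6d 64 66 37 77 36 is 9 bytes > B = 5, so hash it first: H(key) = 03 38, then zero-pad to 5 bytes: K' = 03 38 00 00 00.
K' ⊕ ipad = 35 0e 36 36 36.
Inner input = 35 0e 36 36 36 ∥ 65 67 75 71.
Inner hash: sum = 53+14+54+54+54+101+103+117+113 = 663 → 02 97.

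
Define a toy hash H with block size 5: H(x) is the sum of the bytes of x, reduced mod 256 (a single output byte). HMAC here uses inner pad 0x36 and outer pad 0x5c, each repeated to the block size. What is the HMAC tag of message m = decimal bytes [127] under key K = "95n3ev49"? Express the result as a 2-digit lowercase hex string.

Key "95n3ev49" = 39 35 6e 33 65 76 34 39 is 8 bytes > B = 5, so hash it first: H(key) = 57, then zero-pad to 5 bytes: K' = 57 00 00 00 00.
K' ⊕ ipad = 61 36 36 36 36.  K' ⊕ opad = 0b 5c 5c 5c 5c.
Inner input = (K'⊕ipad) ∥ m = 61 36 36 36 36 ∥ 7f.
Inner hash: sum = 97+54+54+54+54+127 = 440; mod 256 = 184 → b8.
Outer input = (K'⊕opad) ∥ inner = 0b 5c 5c 5c 5c ∥ b8.
Outer hash (tag): sum = 11+92+92+92+92+184 = 563; mod 256 = 51 → 33.

33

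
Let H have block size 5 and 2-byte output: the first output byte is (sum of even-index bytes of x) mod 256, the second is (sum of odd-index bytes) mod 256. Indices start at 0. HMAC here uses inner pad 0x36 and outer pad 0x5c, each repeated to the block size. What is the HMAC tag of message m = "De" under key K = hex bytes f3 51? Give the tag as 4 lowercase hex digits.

Key hex bytes f3 51 is 2 bytes ≤ B = 5; zero-pad to 5 bytes: K' = f3 51 00 00 00.
K' ⊕ ipad = c5 67 36 36 36.  K' ⊕ opad = af 0d 5c 5c 5c.
Inner input = (K'⊕ipad) ∥ m = c5 67 36 36 36 ∥ 44 65.
Inner hash: even-index sum = 406 mod 256 = 150; odd-index sum = 225 mod 256 = 225 → 96 e1.
Outer input = (K'⊕opad) ∥ inner = af 0d 5c 5c 5c ∥ 96 e1.
Outer hash (tag): even-index sum = 584 mod 256 = 72; odd-index sum = 255 mod 256 = 255 → 48 ff.

48ff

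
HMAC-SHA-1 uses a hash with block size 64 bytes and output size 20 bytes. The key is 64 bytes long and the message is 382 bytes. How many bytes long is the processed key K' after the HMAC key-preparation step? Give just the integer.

64

Key is 64 ≤ 64 bytes, zero-padded: |K'| = 64.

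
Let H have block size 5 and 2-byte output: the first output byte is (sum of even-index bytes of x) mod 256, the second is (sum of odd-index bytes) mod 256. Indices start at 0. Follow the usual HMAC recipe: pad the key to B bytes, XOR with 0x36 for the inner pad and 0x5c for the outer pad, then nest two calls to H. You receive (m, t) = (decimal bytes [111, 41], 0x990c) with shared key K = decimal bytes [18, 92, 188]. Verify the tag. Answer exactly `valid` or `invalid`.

invalid

Key decimal bytes [18, 92, 188] = 12 5c bc is 3 bytes ≤ B = 5; zero-pad to 5 bytes: K' = 12 5c bc 00 00.
K' ⊕ ipad = 24 6a 8a 36 36; K' ⊕ opad = 4e 00 e0 5c 5c.
Inner hash: even-index sum = 269 mod 256 = 13; odd-index sum = 271 mod 256 = 15 → 0d 0f.
Outer hash (recomputed tag): even-index sum = 409 mod 256 = 153; odd-index sum = 105 mod 256 = 105 → 99 69.
Recomputed tag = 9969; claimed = 990c → mismatch.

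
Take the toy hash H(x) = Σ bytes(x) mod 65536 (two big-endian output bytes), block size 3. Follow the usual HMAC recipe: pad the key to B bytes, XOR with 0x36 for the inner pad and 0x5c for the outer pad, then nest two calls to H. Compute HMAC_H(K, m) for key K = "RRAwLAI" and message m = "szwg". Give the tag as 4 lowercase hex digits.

Key "RRAwLAI" = 52 52 41 77 4c 41 49 is 7 bytes > B = 3, so hash it first: H(key) = 02 32, then zero-pad to 3 bytes: K' = 02 32 00.
K' ⊕ ipad = 34 04 36.  K' ⊕ opad = 5e 6e 5c.
Inner input = (K'⊕ipad) ∥ m = 34 04 36 ∥ 73 7a 77 67.
Inner hash: sum = 52+4+54+115+122+119+103 = 569 → 02 39.
Outer input = (K'⊕opad) ∥ inner = 5e 6e 5c ∥ 02 39.
Outer hash (tag): sum = 94+110+92+2+57 = 355 → 01 63.

0163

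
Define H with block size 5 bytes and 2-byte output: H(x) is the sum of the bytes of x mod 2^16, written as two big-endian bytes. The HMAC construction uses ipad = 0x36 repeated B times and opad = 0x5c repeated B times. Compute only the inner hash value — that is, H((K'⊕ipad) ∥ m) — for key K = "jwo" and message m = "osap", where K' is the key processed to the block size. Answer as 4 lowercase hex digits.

Key "jwo" = 6a 77 6f is 3 bytes ≤ B = 5; zero-pad to 5 bytes: K' = 6a 77 6f 00 00.
K' ⊕ ipad = 5c 41 59 36 36.
Inner input = 5c 41 59 36 36 ∥ 6f 73 61 70.
Inner hash: sum = 92+65+89+54+54+111+115+97+112 = 789 → 03 15.

0315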